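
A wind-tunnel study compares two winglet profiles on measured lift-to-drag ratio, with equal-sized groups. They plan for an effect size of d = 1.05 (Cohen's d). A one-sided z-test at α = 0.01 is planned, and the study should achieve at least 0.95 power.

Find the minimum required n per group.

n = 29 per group

Set Φ(δ − 2.326) = 0.95; then δ − 2.326 = Φ⁻¹(0.95) = 1.645, giving δ = 3.971.
δ = d·√(n/2) ⇒ n = 2(δ/d)² = 2 × (3.971 / 1.05)² = 28.61.
Rounding up, n = 29 per group.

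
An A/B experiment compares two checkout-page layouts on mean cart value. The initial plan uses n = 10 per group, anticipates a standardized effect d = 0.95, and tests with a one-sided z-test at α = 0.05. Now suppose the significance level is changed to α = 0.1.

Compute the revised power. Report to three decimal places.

δ = d·√(n/2) = 0.95 × √(10/2) = 2.1243 (unchanged). New critical value: z_{0.1} = 1.282.
Revised power = Φ(δ − 1.282) = Φ(0.843) = 0.8003.

Power ≈ 0.800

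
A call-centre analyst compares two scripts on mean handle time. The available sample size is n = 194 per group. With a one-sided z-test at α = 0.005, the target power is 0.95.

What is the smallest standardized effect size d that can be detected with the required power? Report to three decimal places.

d ≈ 0.429

Need Φ(δ − 2.576) = 0.95, so δ = 2.576 + 1.645 = 4.221.
δ = d·√(n/2) ⇒ d = δ/√(n/2) = 4.221/√(194/2) = 0.4285.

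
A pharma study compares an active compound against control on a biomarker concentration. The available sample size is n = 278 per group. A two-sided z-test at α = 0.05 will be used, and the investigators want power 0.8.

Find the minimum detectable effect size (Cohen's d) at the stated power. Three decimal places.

Required noncentrality: δ = z_{0.025} + z_{0.20} = 1.960 + 0.842 = 2.802.
(Lower-tail contribution to power is negligible for δ > 0.)
δ = d·√(n/2) ⇒ d = δ/√(n/2) = 2.802/√(278/2) = 0.2376.

d ≈ 0.238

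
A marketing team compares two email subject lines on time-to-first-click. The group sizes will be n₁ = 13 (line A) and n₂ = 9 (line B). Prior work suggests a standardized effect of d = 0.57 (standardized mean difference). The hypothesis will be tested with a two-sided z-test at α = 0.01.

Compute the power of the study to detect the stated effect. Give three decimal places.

Power ≈ 0.104

Noncentrality parameter: δ = d / √(1/n₁ + 1/n₂) = 0.57 / √(1/13 + 1/9) = 1.3145
Critical value for a two-sided test at α = 0.01: z_{α/2} = 2.576.
Power = Φ(δ − 2.576) + Φ(−δ − 2.576) = Φ(-1.261) + Φ(-3.890) = 0.1036 + 0.0001 = 0.1036.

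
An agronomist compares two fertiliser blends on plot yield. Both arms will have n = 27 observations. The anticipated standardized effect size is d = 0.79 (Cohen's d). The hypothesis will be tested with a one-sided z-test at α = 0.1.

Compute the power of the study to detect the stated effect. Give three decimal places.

Noncentrality parameter: δ = d·√(n/2) = 0.79 × √(27/2) = 2.9026
Critical value for a one-sided test at α = 0.1: z_α = 1.282.
Power = Φ(δ − 1.282) = Φ(1.621) = 0.9475.

Power ≈ 0.948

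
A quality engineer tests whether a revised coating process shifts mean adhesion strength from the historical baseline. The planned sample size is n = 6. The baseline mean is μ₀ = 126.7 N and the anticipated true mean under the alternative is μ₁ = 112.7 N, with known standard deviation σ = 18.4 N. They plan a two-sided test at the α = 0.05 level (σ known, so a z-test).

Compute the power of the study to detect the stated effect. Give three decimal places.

Standardized effect: d = |μ₁ − μ₀| / σ = |112.7 − 126.7| / 18.4 = 0.7609
Noncentrality parameter: δ = d·√n = 0.7609 × √6 = 1.8637
Critical value for a two-sided test at α = 0.05: z_{α/2} = 1.960.
Power = Φ(δ − 1.960) + Φ(−δ − 1.960) = Φ(-0.096) + Φ(-3.824) = 0.4617 + 0.0001 = 0.4617.

Power ≈ 0.462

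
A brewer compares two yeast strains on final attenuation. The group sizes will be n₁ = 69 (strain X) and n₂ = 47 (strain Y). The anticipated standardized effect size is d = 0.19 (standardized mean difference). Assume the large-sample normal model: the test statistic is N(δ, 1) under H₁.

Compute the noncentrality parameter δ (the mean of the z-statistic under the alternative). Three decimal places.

δ ≈ 1.005

The noncentrality parameter scales effect size by the design's sample-size factor: δ = d / √(1/n₁ + 1/n₂) = 0.19 / √(1/69 + 1/47) = 1.0046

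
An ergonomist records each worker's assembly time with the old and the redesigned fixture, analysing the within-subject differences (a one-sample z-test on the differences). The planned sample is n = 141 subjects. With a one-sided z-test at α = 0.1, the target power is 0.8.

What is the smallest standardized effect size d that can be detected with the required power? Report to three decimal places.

d ≈ 0.179

Need Φ(δ − 1.282) = 0.8, so δ = 1.282 + 0.842 = 2.123.
δ = d·√n ⇒ d = δ/√n = 2.123/√141 = 0.1788.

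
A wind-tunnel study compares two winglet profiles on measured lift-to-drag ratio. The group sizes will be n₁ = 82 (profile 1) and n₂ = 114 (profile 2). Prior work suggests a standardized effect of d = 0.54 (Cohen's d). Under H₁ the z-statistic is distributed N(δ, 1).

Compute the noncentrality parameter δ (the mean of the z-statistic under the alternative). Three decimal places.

δ = d / √(1/n₁ + 1/n₂) = 0.54 / √(1/82 + 1/114) = 3.7293

δ ≈ 3.729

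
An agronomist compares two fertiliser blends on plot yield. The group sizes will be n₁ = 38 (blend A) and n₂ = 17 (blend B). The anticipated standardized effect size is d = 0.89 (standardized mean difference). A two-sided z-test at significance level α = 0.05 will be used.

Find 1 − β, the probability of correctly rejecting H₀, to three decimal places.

Noncentrality parameter: δ = d / √(1/n₁ + 1/n₂) = 0.89 / √(1/38 + 1/17) = 3.0502
Critical value for a two-sided test at α = 0.05: z_{α/2} = 1.960.
Power = Φ(δ − 1.960) + Φ(−δ − 1.960) = Φ(1.090) + Φ(-5.010) = 0.8622 + 0.0000 = 0.8622.

Power ≈ 0.862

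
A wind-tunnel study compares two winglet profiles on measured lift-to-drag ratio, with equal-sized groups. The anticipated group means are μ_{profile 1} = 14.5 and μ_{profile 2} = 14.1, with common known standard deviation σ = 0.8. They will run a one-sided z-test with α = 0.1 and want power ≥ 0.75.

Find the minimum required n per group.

n = 31 per group

Standardized effect: d = |μ_{profile 1} − μ_{profile 2}| / σ = |14.5 − 14.1| / 0.8 = 0.5000
Set Φ(δ − 1.282) = 0.75; then δ − 1.282 = Φ⁻¹(0.75) = 0.674, giving δ = 1.956.
δ = d·√(n/2) ⇒ n = 2(δ/d)² = 2 × (1.956 / 0.5000)² = 30.61.
Round up to the next whole unit.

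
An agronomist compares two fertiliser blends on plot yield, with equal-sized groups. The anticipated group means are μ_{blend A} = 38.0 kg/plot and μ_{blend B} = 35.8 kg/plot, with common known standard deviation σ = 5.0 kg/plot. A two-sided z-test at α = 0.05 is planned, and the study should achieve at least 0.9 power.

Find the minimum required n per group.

Standardized effect: d = |μ_{blend A} − μ_{blend B}| / σ = |38.0 − 35.8| / 5.0 = 0.4400
For power 0.9 need Φ(δ − z_{0.025}) = 0.9, so δ = z_{0.025} + z_{0.10} = 1.960 + 1.282 = 3.242.
(Ignoring the negligible lower-tail rejection probability gives the usual closed-form inversion.)
δ = d·√(n/2) ⇒ n = 2(δ/d)² = 2 × (3.242 / 0.4400)² = 108.55.
Rounding up, n = 109 per group.

n = 109 per group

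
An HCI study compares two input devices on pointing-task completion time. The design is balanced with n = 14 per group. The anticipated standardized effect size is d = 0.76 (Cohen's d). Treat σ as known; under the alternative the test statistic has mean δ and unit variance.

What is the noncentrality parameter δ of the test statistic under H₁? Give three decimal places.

δ = d·√(n/2) = 0.76 × √(14/2) = 2.0108

δ ≈ 2.011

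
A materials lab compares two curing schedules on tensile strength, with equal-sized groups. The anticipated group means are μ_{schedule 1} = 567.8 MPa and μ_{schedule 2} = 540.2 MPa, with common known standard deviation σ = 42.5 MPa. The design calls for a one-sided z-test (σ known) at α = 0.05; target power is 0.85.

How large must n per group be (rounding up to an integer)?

n = 35 per group

Standardized effect: d = |μ_{schedule 1} − μ_{schedule 2}| / σ = |567.8 − 540.2| / 42.5 = 0.6494
For power 0.85 need Φ(δ − z_{0.05}) = 0.85, so δ = z_{0.05} + z_{0.15} = 1.645 + 1.036 = 2.681.
δ = d·√(n/2) ⇒ n = 2(δ/d)² = 2 × (2.681 / 0.6494)² = 34.09.
Rounding up, n = 35 per group.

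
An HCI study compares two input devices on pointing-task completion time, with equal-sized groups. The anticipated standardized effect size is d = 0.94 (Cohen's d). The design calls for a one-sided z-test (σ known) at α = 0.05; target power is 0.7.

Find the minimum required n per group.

n = 11 per group

Set Φ(δ − 1.645) = 0.7; then δ − 1.645 = Φ⁻¹(0.7) = 0.524, giving δ = 2.169.
δ = d·√(n/2) ⇒ n = 2(δ/d)² = 2 × (2.169 / 0.94)² = 10.65.
Round up to the next whole unit.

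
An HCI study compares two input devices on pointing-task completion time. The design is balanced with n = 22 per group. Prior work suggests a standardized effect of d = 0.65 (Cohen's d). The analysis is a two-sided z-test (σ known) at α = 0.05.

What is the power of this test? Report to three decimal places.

Power ≈ 0.578

Noncentrality parameter: λ = d·√(n/2) = 0.65 × √(22/2) = 2.1558
Critical value for a two-sided test at α = 0.05: z_{α/2} = 1.960.
Power = Φ(λ − 1.960) + Φ(−λ − 1.960) = Φ(0.196) + Φ(-4.116) = 0.5776 + 0.0000 = 0.5777.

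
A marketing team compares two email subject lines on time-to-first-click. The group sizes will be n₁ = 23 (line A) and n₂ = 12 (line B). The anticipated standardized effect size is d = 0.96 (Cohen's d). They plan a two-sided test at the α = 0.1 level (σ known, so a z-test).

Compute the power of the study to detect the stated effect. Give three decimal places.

Noncentrality parameter: δ = d / √(1/n₁ + 1/n₂) = 0.96 / √(1/23 + 1/12) = 2.6958
Two-sided α = 0.1 → critical value z_{0.05} = 1.645.
Power = Φ(δ − 1.645) + Φ(−δ − 1.645) = Φ(1.051) + Φ(-4.341) = 0.8534 + 0.0000 = 0.8534.

Power ≈ 0.853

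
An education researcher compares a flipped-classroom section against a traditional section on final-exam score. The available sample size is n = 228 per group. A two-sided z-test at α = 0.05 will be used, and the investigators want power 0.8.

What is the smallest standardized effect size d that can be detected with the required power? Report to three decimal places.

Required noncentrality: δ = z_{0.025} + z_{0.20} = 1.960 + 0.842 = 2.802.
(The second rejection-region term Φ(−δ − z_{α/2}) is negligible and dropped.)
δ = d·√(n/2) ⇒ d = δ/√(n/2) = 2.802/√(228/2) = 0.2624.

d ≈ 0.262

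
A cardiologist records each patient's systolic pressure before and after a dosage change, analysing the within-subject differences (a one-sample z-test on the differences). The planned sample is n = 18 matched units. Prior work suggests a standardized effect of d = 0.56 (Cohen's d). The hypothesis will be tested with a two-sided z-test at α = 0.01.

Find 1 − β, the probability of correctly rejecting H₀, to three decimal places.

Noncentrality parameter: δ = d·√n = 0.56 × √18 = 2.3759
Two-sided α = 0.01 → critical value z_{0.005} = 2.576.
Power = Φ(δ − 2.576) + Φ(−δ − 2.576) = Φ(-0.200) + Φ(-4.952) = 0.4208 + 0.0000 = 0.4208.

Power ≈ 0.421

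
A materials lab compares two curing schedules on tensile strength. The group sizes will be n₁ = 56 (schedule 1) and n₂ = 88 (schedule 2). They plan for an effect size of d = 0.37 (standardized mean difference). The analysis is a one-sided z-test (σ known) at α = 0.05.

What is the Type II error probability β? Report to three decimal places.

Noncentrality parameter: δ = d / √(1/n₁ + 1/n₂) = 0.37 / √(1/56 + 1/88) = 2.1645
One-sided α = 0.05 → critical value z_{0.05} = 1.645.
Power = Φ(δ − 1.645) = Φ(0.520) = 0.6983.
Type II error: β = 1 − power = 1 − 0.6983 = 0.3017.

β ≈ 0.302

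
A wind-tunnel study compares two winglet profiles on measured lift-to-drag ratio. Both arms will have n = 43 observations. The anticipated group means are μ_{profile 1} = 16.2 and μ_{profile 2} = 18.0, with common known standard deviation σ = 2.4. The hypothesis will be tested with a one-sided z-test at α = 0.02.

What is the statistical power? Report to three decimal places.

Power ≈ 0.923

Standardized effect: d = |μ_{profile 1} − μ_{profile 2}| / σ = |16.2 − 18.0| / 2.4 = 0.7500
Noncentrality parameter: δ = d·√(n/2) = 0.7500 × √(43/2) = 3.4776
Critical value for a one-sided test at α = 0.02: z_α = 2.054.
Power = P(Z > 2.054 − δ) = Φ(1.424) = 0.9228.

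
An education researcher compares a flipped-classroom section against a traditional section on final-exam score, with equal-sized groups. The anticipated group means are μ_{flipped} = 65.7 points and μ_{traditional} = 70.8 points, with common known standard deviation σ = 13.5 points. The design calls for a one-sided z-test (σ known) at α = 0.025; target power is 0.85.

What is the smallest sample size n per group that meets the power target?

n = 126 per group

Standardized effect: d = |μ_{flipped} − μ_{traditional}| / σ = |65.7 − 70.8| / 13.5 = 0.3778
Set Φ(δ − 1.960) = 0.85; then δ − 1.960 = Φ⁻¹(0.85) = 1.036, giving δ = 2.996.
δ = d·√(n/2) ⇒ n = 2(δ/d)² = 2 × (2.996 / 0.3778)² = 125.82.
Round up to the next whole unit.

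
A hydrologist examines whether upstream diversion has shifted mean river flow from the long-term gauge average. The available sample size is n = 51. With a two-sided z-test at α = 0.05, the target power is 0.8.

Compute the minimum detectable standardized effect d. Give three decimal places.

d ≈ 0.392

Required noncentrality: δ = z_{0.025} + z_{0.20} = 1.960 + 0.842 = 2.802.
(Lower-tail contribution to power is negligible for δ > 0.)
δ = d·√n ⇒ d = δ/√n = 2.802/√51 = 0.3923.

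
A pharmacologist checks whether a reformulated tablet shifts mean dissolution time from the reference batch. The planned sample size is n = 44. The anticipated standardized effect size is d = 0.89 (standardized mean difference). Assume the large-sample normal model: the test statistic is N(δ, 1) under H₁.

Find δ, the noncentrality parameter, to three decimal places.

δ ≈ 5.904

δ = d·√n = 0.89 × √44 = 5.9036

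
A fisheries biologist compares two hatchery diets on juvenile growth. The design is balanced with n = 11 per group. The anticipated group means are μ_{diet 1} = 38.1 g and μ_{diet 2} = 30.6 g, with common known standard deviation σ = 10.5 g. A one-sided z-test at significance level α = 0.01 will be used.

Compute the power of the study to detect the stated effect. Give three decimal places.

Power ≈ 0.257

Standardized effect: d = |μ_{diet 1} − μ_{diet 2}| / σ = |38.1 − 30.6| / 10.5 = 0.7143
Noncentrality parameter: δ = d·√(n/2) = 0.7143 × √(11/2) = 1.6751
Critical value for a one-sided test at α = 0.01: z_α = 2.326.
Power = P(Z > 2.326 − δ) = Φ(-0.651) = 0.2575.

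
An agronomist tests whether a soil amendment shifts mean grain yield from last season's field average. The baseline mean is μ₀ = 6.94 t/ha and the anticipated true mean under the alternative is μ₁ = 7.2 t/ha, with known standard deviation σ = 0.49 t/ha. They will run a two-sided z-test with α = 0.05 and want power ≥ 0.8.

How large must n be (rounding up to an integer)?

Standardized effect: d = |μ₁ − μ₀| / σ = |7.2 − 6.94| / 0.49 = 0.5306
For power 0.8 need Φ(δ − z_{0.025}) = 0.8, so δ = z_{0.025} + z_{0.20} = 1.960 + 0.842 = 2.802.
(For δ > 0 the lower-tail rejection region contributes negligibly to power, so the one-term inversion is standard.)
δ = d·√n ⇒ n = (δ/d)² = (2.802 / 0.5306)² = 27.88.
Round up to the next whole unit.

n = 28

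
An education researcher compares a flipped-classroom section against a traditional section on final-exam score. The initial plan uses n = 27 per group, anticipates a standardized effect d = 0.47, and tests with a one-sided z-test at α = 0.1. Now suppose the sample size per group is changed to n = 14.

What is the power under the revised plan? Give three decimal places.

With n = 14 per group: δ = d·√(n/2) = 0.47 × √(14/2) = 1.2435. Critical value z_{0.1} = 1.282.
Revised power = P(Z > 1.282 − δ) = Φ(-0.038) = 0.4848.

Power ≈ 0.485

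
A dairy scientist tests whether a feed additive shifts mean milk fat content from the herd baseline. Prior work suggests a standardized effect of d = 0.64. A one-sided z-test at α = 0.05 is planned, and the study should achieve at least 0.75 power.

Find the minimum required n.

Set Φ(δ − 1.645) = 0.75; then δ − 1.645 = Φ⁻¹(0.75) = 0.674, giving δ = 2.319.
δ = d·√n ⇒ n = (δ/d)² = (2.319 / 0.64)² = 13.13.
Rounding up, n = 14.

n = 14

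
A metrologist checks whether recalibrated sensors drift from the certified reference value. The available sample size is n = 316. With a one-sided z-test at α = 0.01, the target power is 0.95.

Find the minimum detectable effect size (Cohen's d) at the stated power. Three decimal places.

Required noncentrality: δ = z_{0.01} + z_{0.05} = 2.326 + 1.645 = 3.971.
δ = d·√n ⇒ d = δ/√n = 3.971/√316 = 0.2234.

d ≈ 0.223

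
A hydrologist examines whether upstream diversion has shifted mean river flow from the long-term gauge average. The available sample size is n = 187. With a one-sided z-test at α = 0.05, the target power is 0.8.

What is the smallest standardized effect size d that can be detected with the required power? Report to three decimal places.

Required noncentrality: δ = z_{0.05} + z_{0.20} = 1.645 + 0.842 = 2.486.
δ = d·√n ⇒ d = δ/√n = 2.486/√187 = 0.1818.

d ≈ 0.182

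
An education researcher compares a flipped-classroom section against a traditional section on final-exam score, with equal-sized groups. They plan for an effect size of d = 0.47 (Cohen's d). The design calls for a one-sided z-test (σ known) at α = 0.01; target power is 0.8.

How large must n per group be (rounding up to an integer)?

For power 0.8 need Φ(δ − z_{0.01}) = 0.8, so δ = z_{0.01} + z_{0.20} = 2.326 + 0.842 = 3.168.
δ = d·√(n/2) ⇒ n = 2(δ/d)² = 2 × (3.168 / 0.47)² = 90.86.
Rounding up, n = 91 per group.

n = 91 per group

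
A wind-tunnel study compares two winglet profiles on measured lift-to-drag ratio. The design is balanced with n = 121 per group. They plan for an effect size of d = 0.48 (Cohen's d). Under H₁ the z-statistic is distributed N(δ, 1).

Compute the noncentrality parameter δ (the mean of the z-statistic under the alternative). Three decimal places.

δ ≈ 3.734

δ = d·√(n/2) = 0.48 × √(121/2) = 3.7335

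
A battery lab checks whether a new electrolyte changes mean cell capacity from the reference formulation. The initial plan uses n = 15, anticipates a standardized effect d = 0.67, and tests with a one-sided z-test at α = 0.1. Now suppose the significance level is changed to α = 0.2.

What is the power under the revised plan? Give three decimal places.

δ = d·√n = 0.67 × √15 = 2.5949 (unchanged). New critical value: z_{0.2} = 0.842.
Revised power = P(Z > 0.842 − δ) = Φ(1.753) = 0.9602.

Power ≈ 0.960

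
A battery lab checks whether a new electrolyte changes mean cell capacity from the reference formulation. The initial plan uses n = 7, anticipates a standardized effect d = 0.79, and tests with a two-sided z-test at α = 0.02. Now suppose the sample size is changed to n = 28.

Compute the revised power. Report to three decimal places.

With n = 28: δ = d·√n = 0.79 × √28 = 4.1803. Critical value z_{0.01} = 2.326.
Revised power = Φ(δ − 2.326) + Φ(−δ − 2.326) = Φ(1.854) + Φ(-6.507) = 0.9681 + 0.0000 = 0.9681.

Power ≈ 0.968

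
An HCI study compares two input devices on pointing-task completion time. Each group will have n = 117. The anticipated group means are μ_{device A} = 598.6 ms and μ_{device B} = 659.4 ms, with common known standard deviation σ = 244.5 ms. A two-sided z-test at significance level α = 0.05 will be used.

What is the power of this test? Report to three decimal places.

Standardized effect: d = |μ_{device A} − μ_{device B}| / σ = |598.6 − 659.4| / 244.5 = 0.2487
Noncentrality parameter: δ = d·√(n/2) = 0.2487 × √(117/2) = 1.9020
Critical value for a two-sided test at α = 0.05: z_{α/2} = 1.960.
Power = Φ(δ − 1.960) + Φ(−δ − 1.960) = Φ(-0.058) + Φ(-3.862) = 0.4769 + 0.0001 = 0.4769.

Power ≈ 0.477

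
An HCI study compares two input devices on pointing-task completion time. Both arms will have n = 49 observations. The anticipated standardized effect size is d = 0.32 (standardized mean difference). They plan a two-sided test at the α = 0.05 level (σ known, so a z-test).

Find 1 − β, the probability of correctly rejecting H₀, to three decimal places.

Power ≈ 0.354

Noncentrality parameter: δ = d·√(n/2) = 0.32 × √(49/2) = 1.5839
Critical value for a two-sided test at α = 0.05: z_{α/2} = 1.960.
Power = Φ(δ − 1.960) + Φ(−δ − 1.960) = Φ(-0.376) + Φ(-3.544) = 0.3534 + 0.0002 = 0.3536.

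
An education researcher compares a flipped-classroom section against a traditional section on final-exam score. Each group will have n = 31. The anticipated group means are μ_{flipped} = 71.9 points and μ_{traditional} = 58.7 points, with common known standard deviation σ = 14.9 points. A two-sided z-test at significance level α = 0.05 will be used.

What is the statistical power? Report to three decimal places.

Power ≈ 0.937

Standardized effect: d = |μ_{flipped} − μ_{traditional}| / σ = |71.9 − 58.7| / 14.9 = 0.8859
Noncentrality parameter: δ = d·√(n/2) = 0.8859 × √(31/2) = 3.4878
Critical value for a two-sided test at α = 0.05: z_{α/2} = 1.960.
Power = Φ(δ − 1.960) + Φ(−δ − 1.960) = Φ(1.528) + Φ(-5.448) = 0.9367 + 0.0000 = 0.9367.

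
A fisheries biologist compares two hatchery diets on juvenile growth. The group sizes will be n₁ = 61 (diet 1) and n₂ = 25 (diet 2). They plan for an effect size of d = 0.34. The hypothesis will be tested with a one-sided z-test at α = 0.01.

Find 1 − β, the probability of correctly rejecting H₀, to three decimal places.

Power ≈ 0.185

Noncentrality parameter: δ = d / √(1/n₁ + 1/n₂) = 0.34 / √(1/61 + 1/25) = 1.4317
One-sided α = 0.01 → critical value z_{0.01} = 2.326.
Power = P(Z > 2.326 − δ) = Φ(-0.895) = 0.1855.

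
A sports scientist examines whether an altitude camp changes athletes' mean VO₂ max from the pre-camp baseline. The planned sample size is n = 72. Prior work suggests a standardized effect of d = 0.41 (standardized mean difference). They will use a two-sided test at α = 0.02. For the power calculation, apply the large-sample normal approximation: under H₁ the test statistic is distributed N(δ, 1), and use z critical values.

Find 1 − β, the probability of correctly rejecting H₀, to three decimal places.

Power ≈ 0.875

Noncentrality parameter: δ = d·√n = 0.41 × √72 = 3.4790
Two-sided α = 0.02 → critical value z_{0.01} = 2.326.
Power = Φ(δ − 2.326) + Φ(−δ − 2.326) = Φ(1.153) + Φ(-5.805) = 0.8755 + 0.0000 = 0.8755.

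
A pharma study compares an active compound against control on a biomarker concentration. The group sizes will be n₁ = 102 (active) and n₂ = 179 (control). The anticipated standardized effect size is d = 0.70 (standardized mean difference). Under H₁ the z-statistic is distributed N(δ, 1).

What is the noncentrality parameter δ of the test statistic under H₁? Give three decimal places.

The noncentrality parameter scales effect size by the design's sample-size factor: δ = d / √(1/n₁ + 1/n₂) = 0.70 / √(1/102 + 1/179) = 5.6425

δ ≈ 5.642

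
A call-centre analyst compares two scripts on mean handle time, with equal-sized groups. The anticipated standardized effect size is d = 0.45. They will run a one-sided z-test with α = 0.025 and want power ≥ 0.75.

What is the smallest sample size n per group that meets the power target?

n = 69 per group

For power 0.75 need Φ(δ − z_{0.025}) = 0.75, so δ = z_{0.025} + z_{0.25} = 1.960 + 0.674 = 2.634.
δ = d·√(n/2) ⇒ n = 2(δ/d)² = 2 × (2.634 / 0.45)² = 68.55.
Rounding up, n = 69 per group.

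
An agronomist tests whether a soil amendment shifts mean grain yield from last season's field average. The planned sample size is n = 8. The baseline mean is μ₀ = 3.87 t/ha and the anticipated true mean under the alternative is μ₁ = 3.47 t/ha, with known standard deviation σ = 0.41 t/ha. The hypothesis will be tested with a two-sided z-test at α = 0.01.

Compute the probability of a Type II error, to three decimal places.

β ≈ 0.427

Standardized effect: d = |μ₁ − μ₀| / σ = |3.47 − 3.87| / 0.41 = 0.9756
Noncentrality parameter: δ = d·√n = 0.9756 × √8 = 2.7594
Critical value for a two-sided test at α = 0.01: z_{α/2} = 2.576.
Power = Φ(δ − 2.576) + Φ(−δ − 2.576) = Φ(0.184) + Φ(-5.335) = 0.5728 + 0.0000 = 0.5728.
Type II error: β = 1 − power = 1 − 0.5728 = 0.4272.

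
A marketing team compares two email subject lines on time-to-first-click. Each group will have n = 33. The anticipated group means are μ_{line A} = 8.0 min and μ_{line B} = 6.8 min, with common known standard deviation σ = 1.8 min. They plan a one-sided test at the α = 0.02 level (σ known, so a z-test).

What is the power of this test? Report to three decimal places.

Power ≈ 0.744

Standardized effect: d = |μ_{line A} − μ_{line B}| / σ = |8.0 − 6.8| / 1.8 = 0.6667
Noncentrality parameter: λ = d·√(n/2) = 0.6667 × √(33/2) = 2.7080
Critical value for a one-sided test at α = 0.02: z_α = 2.054.
Power = P(Z > 2.054 − λ) = Φ(0.654) = 0.7435.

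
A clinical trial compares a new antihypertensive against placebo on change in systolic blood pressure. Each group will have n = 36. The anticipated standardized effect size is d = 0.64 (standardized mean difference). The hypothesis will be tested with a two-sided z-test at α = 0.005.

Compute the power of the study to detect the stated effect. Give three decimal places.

Noncentrality parameter: λ = d·√(n/2) = 0.64 × √(36/2) = 2.7153
Two-sided α = 0.005 → critical value z_{0.0025} = 2.807.
Power = Φ(λ − 2.807) + Φ(−λ − 2.807) = Φ(-0.092) + Φ(-5.522) = 0.4635 + 0.0000 = 0.4635.

Power ≈ 0.463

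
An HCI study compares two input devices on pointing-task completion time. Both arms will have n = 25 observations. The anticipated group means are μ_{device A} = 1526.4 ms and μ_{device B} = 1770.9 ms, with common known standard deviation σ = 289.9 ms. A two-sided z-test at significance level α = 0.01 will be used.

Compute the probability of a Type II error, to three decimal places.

β ≈ 0.342

Standardized effect: d = |μ_{device A} − μ_{device B}| / σ = |1526.4 − 1770.9| / 289.9 = 0.8434
Noncentrality parameter: δ = d·√(n/2) = 0.8434 × √(25/2) = 2.9818
Critical value for a two-sided test at α = 0.01: z_{α/2} = 2.576.
Power = Φ(δ − 2.576) + Φ(−δ − 2.576) = Φ(0.406) + Φ(-5.558) = 0.6576 + 0.0000 = 0.6576.
Type II error: β = 1 − power = 1 − 0.6576 = 0.3424.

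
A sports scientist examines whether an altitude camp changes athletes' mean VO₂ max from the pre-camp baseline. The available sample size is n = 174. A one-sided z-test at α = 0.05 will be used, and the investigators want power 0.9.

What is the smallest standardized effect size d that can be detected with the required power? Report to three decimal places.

Required noncentrality: δ = z_{0.05} + z_{0.10} = 1.645 + 1.282 = 2.926.
δ = d·√n ⇒ d = δ/√n = 2.926/√174 = 0.2219.

d ≈ 0.222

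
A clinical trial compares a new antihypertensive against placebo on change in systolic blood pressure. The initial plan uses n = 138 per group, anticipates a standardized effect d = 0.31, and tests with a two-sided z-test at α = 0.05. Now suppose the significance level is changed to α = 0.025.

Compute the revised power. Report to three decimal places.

δ = d·√(n/2) = 0.31 × √(138/2) = 2.5751 (unchanged). New critical value: z_{0.0125} = 2.241.
Revised power = Φ(δ − 2.241) + Φ(−δ − 2.241) = Φ(0.334) + Φ(-4.816) = 0.6307 + 0.0000 = 0.6307.

Power ≈ 0.631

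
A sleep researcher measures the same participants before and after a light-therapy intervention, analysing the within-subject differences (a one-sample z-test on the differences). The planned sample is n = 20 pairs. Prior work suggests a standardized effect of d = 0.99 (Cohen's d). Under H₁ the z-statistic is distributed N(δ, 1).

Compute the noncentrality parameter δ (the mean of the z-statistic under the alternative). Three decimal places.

δ = d·√n = 0.99 × √20 = 4.4274

δ ≈ 4.427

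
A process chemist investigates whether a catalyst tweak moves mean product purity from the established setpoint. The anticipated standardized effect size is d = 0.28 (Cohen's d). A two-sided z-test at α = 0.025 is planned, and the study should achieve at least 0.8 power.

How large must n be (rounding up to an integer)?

Set Φ(δ − 2.241) = 0.8; then δ − 2.241 = Φ⁻¹(0.8) = 0.842, giving δ = 3.083.
(For δ > 0 the lower-tail rejection region contributes negligibly to power, so the one-term inversion is standard.)
δ = d·√n ⇒ n = (δ/d)² = (3.083 / 0.28)² = 121.24.
Rounding up, n = 122.

n = 122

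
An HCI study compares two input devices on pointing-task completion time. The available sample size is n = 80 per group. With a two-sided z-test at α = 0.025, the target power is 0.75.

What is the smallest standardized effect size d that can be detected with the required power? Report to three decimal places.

d ≈ 0.461

Need Φ(δ − 2.241) = 0.75, so δ = 2.241 + 0.674 = 2.916.
(The second rejection-region term Φ(−δ − z_{α/2}) is negligible and dropped.)
δ = d·√(n/2) ⇒ d = δ/√(n/2) = 2.916/√(80/2) = 0.4610.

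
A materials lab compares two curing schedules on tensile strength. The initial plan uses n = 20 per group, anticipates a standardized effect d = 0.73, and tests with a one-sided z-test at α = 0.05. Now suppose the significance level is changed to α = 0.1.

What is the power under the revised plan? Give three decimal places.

Power ≈ 0.848

δ = d·√(n/2) = 0.73 × √(20/2) = 2.3085 (unchanged). New critical value: z_{0.1} = 1.282.
Revised power = P(Z > 1.282 − δ) = Φ(1.027) = 0.8478.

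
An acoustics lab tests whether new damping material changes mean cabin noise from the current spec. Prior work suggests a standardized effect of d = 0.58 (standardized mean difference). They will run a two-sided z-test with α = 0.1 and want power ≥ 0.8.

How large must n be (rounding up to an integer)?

n = 19

For power 0.8 need Φ(δ − z_{0.05}) = 0.8, so δ = z_{0.05} + z_{0.20} = 1.645 + 0.842 = 2.486.
(For δ > 0 the lower-tail rejection region contributes negligibly to power, so the one-term inversion is standard.)
δ = d·√n ⇒ n = (δ/d)² = (2.486 / 0.58)² = 18.38.
Rounding up, n = 19.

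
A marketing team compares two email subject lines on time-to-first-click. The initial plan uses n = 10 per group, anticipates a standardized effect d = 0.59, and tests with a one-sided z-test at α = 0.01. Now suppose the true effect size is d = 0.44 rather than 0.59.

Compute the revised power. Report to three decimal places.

With d = 0.44: δ = d·√(n/2) = 0.44 × √(10/2) = 0.9839. Critical value z_{0.01} = 2.326.
Revised power = P(Z > 2.326 − δ) = Φ(-1.342) = 0.0897.

Power ≈ 0.090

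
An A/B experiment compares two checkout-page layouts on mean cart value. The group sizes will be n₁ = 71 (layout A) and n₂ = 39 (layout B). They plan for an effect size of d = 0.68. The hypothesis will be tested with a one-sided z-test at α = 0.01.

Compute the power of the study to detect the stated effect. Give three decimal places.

Noncentrality parameter: λ = d / √(1/n₁ + 1/n₂) = 0.68 / √(1/71 + 1/39) = 3.4117
One-sided α = 0.01 → critical value z_{0.01} = 2.326.
Power = Φ(λ − 2.326) = Φ(1.085) = 0.8611.

Power ≈ 0.861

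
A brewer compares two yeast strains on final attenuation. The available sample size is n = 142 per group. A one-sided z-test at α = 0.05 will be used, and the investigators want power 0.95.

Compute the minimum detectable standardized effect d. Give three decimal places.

d ≈ 0.390

Need Φ(δ − 1.645) = 0.95, so δ = 1.645 + 1.645 = 3.290.
δ = d·√(n/2) ⇒ d = δ/√(n/2) = 3.290/√(142/2) = 0.3904.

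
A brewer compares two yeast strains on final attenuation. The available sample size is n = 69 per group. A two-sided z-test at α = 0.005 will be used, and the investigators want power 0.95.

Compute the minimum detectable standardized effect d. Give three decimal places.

d ≈ 0.758

Required noncentrality: δ = z_{0.0025} + z_{0.05} = 2.807 + 1.645 = 4.452.
(The second rejection-region term Φ(−δ − z_{α/2}) is negligible and dropped.)
δ = d·√(n/2) ⇒ d = δ/√(n/2) = 4.452/√(69/2) = 0.7579.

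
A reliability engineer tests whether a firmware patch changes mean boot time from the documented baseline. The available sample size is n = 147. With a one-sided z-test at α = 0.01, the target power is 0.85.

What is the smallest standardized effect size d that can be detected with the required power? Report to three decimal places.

Required noncentrality: δ = z_{0.01} + z_{0.15} = 2.326 + 1.036 = 3.363.
δ = d·√n ⇒ d = δ/√n = 3.363/√147 = 0.2774.

d ≈ 0.277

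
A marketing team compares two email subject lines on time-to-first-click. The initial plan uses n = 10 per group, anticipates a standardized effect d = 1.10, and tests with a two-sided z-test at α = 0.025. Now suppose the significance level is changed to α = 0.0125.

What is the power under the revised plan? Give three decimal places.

δ = d·√(n/2) = 1.10 × √(10/2) = 2.4597 (unchanged). New critical value: z_{0.0063} = 2.498.
Revised power = Φ(δ − 2.498) + Φ(−δ − 2.498) = Φ(-0.038) + Φ(-4.957) = 0.4848 + 0.0000 = 0.4848.

Power ≈ 0.485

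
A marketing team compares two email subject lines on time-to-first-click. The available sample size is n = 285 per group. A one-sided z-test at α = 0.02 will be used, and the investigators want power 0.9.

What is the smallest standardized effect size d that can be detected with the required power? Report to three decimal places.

d ≈ 0.279

Need Φ(δ − 2.054) = 0.9, so δ = 2.054 + 1.282 = 3.335.
δ = d·√(n/2) ⇒ d = δ/√(n/2) = 3.335/√(285/2) = 0.2794.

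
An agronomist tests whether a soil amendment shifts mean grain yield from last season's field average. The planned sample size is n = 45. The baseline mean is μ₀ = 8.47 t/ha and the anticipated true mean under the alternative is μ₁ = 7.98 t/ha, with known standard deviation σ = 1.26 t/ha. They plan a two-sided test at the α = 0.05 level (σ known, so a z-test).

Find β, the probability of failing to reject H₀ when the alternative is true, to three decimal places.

β ≈ 0.258

Standardized effect: d = |μ₁ − μ₀| / σ = |7.98 − 8.47| / 1.26 = 0.3889
Noncentrality parameter: δ = d·√n = 0.3889 × √45 = 2.6087
Two-sided α = 0.05 → critical value z_{0.025} = 1.960.
Power = Φ(δ − 1.960) + Φ(−δ − 1.960) = Φ(0.649) + Φ(-4.569) = 0.7418 + 0.0000 = 0.7418.
Type II error: β = 1 − power = 1 − 0.7418 = 0.2582.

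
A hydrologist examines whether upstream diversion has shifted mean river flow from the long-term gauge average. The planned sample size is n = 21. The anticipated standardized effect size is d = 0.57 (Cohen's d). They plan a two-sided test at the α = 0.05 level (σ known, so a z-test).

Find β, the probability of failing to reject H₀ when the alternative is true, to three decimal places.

Noncentrality parameter: δ = d·√n = 0.57 × √21 = 2.6121
Two-sided α = 0.05 → critical value z_{0.025} = 1.960.
Power = Φ(δ − 1.960) + Φ(−δ − 1.960) = Φ(0.652) + Φ(-4.572) = 0.7428 + 0.0000 = 0.7428.
Type II error: β = 1 − power = 1 − 0.7428 = 0.2572.

β ≈ 0.257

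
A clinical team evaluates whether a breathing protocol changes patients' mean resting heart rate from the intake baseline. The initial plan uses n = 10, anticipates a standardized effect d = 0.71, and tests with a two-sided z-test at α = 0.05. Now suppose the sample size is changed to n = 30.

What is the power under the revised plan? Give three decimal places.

Power ≈ 0.973

With n = 30: δ = d·√n = 0.71 × √30 = 3.8888. Critical value z_{0.025} = 1.960.
Revised power = Φ(δ − 1.960) + Φ(−δ − 1.960) = Φ(1.929) + Φ(-5.849) = 0.9731 + 0.0000 = 0.9731.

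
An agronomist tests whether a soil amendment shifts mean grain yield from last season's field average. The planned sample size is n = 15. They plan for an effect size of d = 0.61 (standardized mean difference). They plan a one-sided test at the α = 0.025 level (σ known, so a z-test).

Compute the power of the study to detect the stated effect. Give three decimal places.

Power ≈ 0.656

Noncentrality parameter: δ = d·√n = 0.61 × √15 = 2.3625
Critical value for a one-sided test at α = 0.025: z_α = 1.960.
Power = Φ(δ − 1.960) = Φ(0.403) = 0.6564.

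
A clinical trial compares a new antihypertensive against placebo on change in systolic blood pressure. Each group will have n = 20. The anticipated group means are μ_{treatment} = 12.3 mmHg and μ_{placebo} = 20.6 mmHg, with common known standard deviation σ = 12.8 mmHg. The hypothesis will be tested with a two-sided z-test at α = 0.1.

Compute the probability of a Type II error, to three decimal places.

Standardized effect: d = |μ_{treatment} − μ_{placebo}| / σ = |12.3 − 20.6| / 12.8 = 0.6484
Noncentrality parameter: δ = d·√(n/2) = 0.6484 × √(20/2) = 2.0505
Two-sided α = 0.1 → critical value z_{0.05} = 1.645.
Power = Φ(δ − 1.645) + Φ(−δ − 1.645) = Φ(0.406) + Φ(-3.695) = 0.6575 + 0.0001 = 0.6576.
Type II error: β = 1 − power = 1 − 0.6576 = 0.3424.

β ≈ 0.342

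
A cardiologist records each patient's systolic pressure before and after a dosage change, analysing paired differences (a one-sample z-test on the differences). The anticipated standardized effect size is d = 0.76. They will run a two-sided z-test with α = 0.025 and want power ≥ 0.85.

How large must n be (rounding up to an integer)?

n = 19

Set Φ(δ − 2.241) = 0.85; then δ − 2.241 = Φ⁻¹(0.85) = 1.036, giving δ = 3.278.
(For δ > 0 the lower-tail rejection region contributes negligibly to power, so the one-term inversion is standard.)
δ = d·√n ⇒ n = (δ/d)² = (3.278 / 0.76)² = 18.60.
Rounding up, n = 19.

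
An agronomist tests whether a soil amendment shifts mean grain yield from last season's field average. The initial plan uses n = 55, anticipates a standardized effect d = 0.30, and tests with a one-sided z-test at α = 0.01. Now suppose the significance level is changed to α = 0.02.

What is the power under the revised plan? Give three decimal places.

Power ≈ 0.568

δ = d·√n = 0.30 × √55 = 2.2249 (unchanged). New critical value: z_{0.02} = 2.054.
Revised power = P(Z > 2.054 − δ) = Φ(0.171) = 0.5679.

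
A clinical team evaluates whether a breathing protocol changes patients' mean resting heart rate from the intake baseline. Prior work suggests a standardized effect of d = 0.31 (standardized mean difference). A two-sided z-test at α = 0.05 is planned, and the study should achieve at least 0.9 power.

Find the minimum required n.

Set Φ(δ − 1.960) = 0.9; then δ − 1.960 = Φ⁻¹(0.9) = 1.282, giving δ = 3.242.
(Ignoring the negligible lower-tail rejection probability gives the usual closed-form inversion.)
δ = d·√n ⇒ n = (δ/d)² = (3.242 / 0.31)² = 109.34.
Round up to the next whole unit.

n = 110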